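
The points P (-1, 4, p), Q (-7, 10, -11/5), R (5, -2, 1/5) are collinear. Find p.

Direction QR = (12, -12, 12/5). From the x-coordinate of P, the parameter along the line is τ = (-1 − (-7))/12 = 1/2.
Then p = (-11/5) + 1/2·(12/5) = -1.

-1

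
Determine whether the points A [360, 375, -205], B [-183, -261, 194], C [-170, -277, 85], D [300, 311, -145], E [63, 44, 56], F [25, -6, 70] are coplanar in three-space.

The plane through A, B, C has normal n = AB × AC = (75708, -54000, 16956) and equation n·P = 3528900.
Checking the remaining points: n·D = 3459780, n·E = 3343140, n·F = 3403620.
Since n·D = 3459780 ≠ 3528900, D is off the plane and the points are not all coplanar.

No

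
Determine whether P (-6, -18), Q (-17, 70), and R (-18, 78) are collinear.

Yes

PQ = (-11, 88), PR = (-12, 96).
Checking proportionality: PR = 12/11·PQ, so the vectors are parallel and the points are collinear.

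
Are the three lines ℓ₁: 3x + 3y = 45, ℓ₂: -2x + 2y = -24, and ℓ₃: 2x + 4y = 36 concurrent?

The three lines meet at one point iff the augmented coefficient matrix [aᵢ bᵢ cᵢ] has rank < 3, i.e. its determinant vanishes.
Here the determinant is 36.
Nonzero, so no common point exists.

No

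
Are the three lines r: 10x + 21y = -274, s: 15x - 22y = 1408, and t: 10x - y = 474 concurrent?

Yes

Intersecting r and s: solving the 2×2 system gives (x, y) = (44, -34).
Substitute into t: (10)(44) + (-1)(-34) = 474.
This equals 474, so (44, -34) lies on all three lines and they are concurrent.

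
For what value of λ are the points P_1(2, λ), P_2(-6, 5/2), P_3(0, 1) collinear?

1/2

The three points are collinear iff det[P_1P_2; P_1P_3] = 0.
This determinant is linear in λ: (6)λ + (-3) = 0, so λ = 1/2.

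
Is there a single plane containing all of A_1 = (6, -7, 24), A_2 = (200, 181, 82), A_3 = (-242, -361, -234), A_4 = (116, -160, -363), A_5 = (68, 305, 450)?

The plane through A_1, A_2, A_3 has normal n = A_1A_2 × A_1A_3 = (-27972, 35668, -22052) and equation n·P = -946756.
Checking the remaining points: n·A_4 = -946756, n·A_5 = -946756.
All equal -946756, so all 5 points lie in one plane.

Yes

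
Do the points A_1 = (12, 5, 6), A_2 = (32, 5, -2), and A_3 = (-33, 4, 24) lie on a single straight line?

No

A_1A_2 = (20, 0, -8), A_1A_3 = (-45, -1, 18).
Comparing components 2 and 3: (0)(18) − (-8)(-1) = -8 ≠ 0, so A_1A_2 and A_1A_3 are not parallel and the points are not collinear.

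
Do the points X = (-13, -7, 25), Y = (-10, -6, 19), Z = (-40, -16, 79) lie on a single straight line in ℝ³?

Yes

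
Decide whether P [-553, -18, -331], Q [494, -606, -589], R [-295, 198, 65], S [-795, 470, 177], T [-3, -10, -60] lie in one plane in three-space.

The plane through P, Q, R has normal n = PQ × PR = (-177120, -481176, 377856) and equation n·X = -18461808.
Checking the remaining points: n·S = -18461808, n·T = -17328240.
Since n·T = -17328240 ≠ -18461808, T is off the plane and the points are not all coplanar.

No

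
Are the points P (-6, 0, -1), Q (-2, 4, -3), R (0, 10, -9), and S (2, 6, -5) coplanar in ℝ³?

No

With P as base: PQ = (4, 4, -2), PR = (6, 10, -8), PS = (8, 6, -4).
PR × PS = (8, -40, -44).
PQ · (PR × PS) = -40.
Since -40 ≠ 0, the four points are not coplanar.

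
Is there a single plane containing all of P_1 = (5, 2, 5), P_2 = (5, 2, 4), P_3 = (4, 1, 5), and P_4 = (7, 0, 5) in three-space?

No

A normal to the plane through P_1, P_2, P_3 is n = P_1P_2 × P_1P_3 = (-1, 1, 0).
The plane has equation n·P = -3. For P_4: n·P_4 = -7.
-7 ≠ -3, so P_4 is off the plane.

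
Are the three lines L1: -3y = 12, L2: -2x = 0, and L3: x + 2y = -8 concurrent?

Intersecting L1 and L2: solving the 2×2 system gives (x, y) = (0, -4).
Substitute into L3: (1)(0) + (2)(-4) = -8.
This equals -8, so (0, -4) lies on all three lines and they are concurrent.

Yes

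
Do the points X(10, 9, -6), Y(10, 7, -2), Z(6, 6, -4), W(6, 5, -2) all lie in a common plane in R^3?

Yes

A normal to the plane through X, Y, Z is n = XY × XZ = (8, -16, -8).
The plane has equation n·P = -16. For W: n·W = -16.
Equal, so W lies in the plane and all four are coplanar.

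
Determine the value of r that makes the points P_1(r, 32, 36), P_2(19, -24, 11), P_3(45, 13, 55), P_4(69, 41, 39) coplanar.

62

Coplanarity ⇔ det[P_1P_2; P_1P_3; P_1P_4] = 0.
Expanding, this is linear in r: (1824)r + (-113088) = 0.
So r = 62.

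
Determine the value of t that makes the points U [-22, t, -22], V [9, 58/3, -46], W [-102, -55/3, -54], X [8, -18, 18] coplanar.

-19/3

The points are coplanar iff UV · (UW × UX) = 0.
Expanding, this is linear in t: (-7112)t + (-135128/3) = 0.
So t = -19/3.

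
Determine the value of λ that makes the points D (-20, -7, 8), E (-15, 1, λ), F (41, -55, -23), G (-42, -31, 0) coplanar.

Normal to plane DFG: n = (-360, 1170, -2520); plane equation n·P = -21150.
Requiring n·E = -21150: (-2520)λ + (6570) = -21150.
So λ = 11.

11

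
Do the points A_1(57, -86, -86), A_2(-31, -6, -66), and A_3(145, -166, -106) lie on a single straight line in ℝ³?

A_1A_2 = (-88, 80, 20), A_1A_3 = (88, -80, -20).
Each component of A_1A_3 is -1 times the corresponding component of A_1A_2, so A_1A_3 = -1·A_1A_2 and the points are collinear.

Yes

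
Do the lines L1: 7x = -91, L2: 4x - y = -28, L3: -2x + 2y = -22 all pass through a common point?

Yes

Intersecting L1 and L2: solving the 2×2 system gives (x, y) = (-13, -24).
Substitute into L3: (-2)(-13) + (2)(-24) = -22.
This equals -22, so (-13, -24) lies on all three lines and they are concurrent.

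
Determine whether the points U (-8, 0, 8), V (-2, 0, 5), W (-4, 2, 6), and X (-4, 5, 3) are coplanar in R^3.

The four points are coplanar iff the 3×3 determinant with rows UV, UW, UX is zero.
Rows: (6, 0, -3), (4, 2, -2), (4, 5, -5).
Expanding along the first row: (6)(0) − (0)(-12) + (-3)(12) = -36.
Nonzero ⇒ not coplanar.

No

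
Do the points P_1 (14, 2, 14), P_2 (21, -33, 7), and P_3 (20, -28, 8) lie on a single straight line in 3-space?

Yes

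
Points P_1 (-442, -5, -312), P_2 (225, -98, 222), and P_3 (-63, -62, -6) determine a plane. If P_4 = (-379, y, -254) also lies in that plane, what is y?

A normal to the plane is n = P_1P_2 × P_1P_3 = (1980, -1716, -2772).
P_4 lies in the plane iff n · P_1P_4 = 0.
This gives (-1716)y + (-44616) = 0, so y = -26.

-26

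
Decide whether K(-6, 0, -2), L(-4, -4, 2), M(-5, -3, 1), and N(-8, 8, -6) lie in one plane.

The four points are coplanar iff the 3×3 determinant with rows KL, KM, KN is zero.
Rows: (2, -4, 4), (1, -3, 3), (-2, 8, -4).
Expanding along the first row: (2)(-12) − (-4)(2) + (4)(2) = -8.
Nonzero ⇒ not coplanar.

No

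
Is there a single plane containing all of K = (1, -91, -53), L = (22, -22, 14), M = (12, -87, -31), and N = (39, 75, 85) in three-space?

Yes

With K as base: KL = (21, 69, 67), KM = (11, 4, 22), KN = (38, 166, 138).
KM × KN = (-3100, -682, 1674).
KL · (KM × KN) = 0.
The scalar triple product vanishes, so the four points are coplanar.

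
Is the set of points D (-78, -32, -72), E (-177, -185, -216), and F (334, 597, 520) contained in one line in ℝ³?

No

DE = (-99, -153, -144), DF = (412, 629, 592).
Comparing components 3 and 1: (-144)(412) − (-99)(592) = -720 ≠ 0, so DE and DF are not parallel and the points are not collinear.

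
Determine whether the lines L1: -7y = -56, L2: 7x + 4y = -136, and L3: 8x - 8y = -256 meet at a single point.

Yes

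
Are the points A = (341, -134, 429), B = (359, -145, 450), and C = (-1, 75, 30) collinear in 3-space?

AB = (18, -11, 21), AC = (-342, 209, -399).
Each component of AC is -19 times the corresponding component of AB, so AC = -19·AB and the points are collinear.

Yes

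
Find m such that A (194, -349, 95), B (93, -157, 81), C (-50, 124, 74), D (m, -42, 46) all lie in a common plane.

23

Normal to plane ABC: n = (2590, 1295, -925); plane equation n·P = -37370.
Requiring n·D = -37370: (2590)m + (-96940) = -37370.
So m = 23.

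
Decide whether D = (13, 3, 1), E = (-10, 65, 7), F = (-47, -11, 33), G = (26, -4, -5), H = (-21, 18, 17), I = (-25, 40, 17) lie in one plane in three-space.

Yes

The plane through D, E, F has normal n = DE × DF = (2068, 376, 4042) and equation n·P = 32054.
Checking the remaining points: n·G = 32054, n·H = 32054, n·I = 32054.
All equal 32054, so all 6 points lie in one plane.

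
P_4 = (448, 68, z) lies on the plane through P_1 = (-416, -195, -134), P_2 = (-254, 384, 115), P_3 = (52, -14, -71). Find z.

The plane through P_1, P_2, P_3 has equation −8592x + 106326y − 241650z = 15221802.
Substituting P_4: (-241650)z + (3380952) = 15221802, so z = -49.

-49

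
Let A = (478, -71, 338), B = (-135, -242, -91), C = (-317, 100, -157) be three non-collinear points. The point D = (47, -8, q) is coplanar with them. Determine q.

65

Coplanarity requires AB · (AC × AD) = 0.
AB = (-613, -171, -429), AC = (-795, 171, -495); the triple product is linear in q with coefficient -240768 and constant term 15649920.
Setting it to zero: q = 65.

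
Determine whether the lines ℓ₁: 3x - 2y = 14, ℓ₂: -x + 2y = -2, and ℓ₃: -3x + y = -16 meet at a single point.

Yes

Intersecting ℓ₁ and ℓ₂: solving the 2×2 system gives (x, y) = (6, 2).
Substitute into ℓ₃: (-3)(6) + (1)(2) = -16.
This equals -16, so (6, 2) lies on all three lines and they are concurrent.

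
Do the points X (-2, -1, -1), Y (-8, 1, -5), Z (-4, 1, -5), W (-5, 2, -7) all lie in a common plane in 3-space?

Yes

With X as base: XY = (-6, 2, -4), XZ = (-2, 2, -4), XW = (-3, 3, -6).
XZ × XW = (0, 0, 0).
XY · (XZ × XW) = 0.
The scalar triple product vanishes, so the four points are coplanar.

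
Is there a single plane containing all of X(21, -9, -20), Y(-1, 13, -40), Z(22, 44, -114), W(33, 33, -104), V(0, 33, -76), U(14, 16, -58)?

Yes

The plane through X, Y, Z has normal n = XY × XZ = (-1008, -2088, -1188) and equation n·P = 21384.
Checking the remaining points: n·W = 21384, n·V = 21384, n·U = 21384.
All equal 21384, so all 6 points lie in one plane.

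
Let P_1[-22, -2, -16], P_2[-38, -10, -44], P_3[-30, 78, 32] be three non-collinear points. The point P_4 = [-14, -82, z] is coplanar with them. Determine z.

-64

A normal to the plane is n = P_1P_2 × P_1P_3 = (1856, 992, -1344).
P_4 lies in the plane iff n · P_1P_4 = 0.
This gives (-1344)z + (-86016) = 0, so z = -64.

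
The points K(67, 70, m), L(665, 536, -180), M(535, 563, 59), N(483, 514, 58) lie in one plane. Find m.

Coplanarity ⇔ det[KL; KM; KN] = 0.
Expanding, this is linear in m: (-7774)m + (-264316) = 0.
So m = -34.

-34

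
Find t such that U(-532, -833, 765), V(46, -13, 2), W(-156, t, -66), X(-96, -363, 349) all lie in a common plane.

12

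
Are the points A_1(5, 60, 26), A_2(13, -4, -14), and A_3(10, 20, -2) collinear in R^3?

No

A_1A_2 = (8, -64, -40), A_1A_3 = (5, -40, -28).
Comparing components 2 and 3: (-64)(-28) − (-40)(-40) = 192 ≠ 0, so A_1A_2 and A_1A_3 are not parallel and the points are not collinear.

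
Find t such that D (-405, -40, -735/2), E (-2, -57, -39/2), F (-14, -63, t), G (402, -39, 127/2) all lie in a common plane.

39/2

The points are coplanar iff DE · (DF × DG) = 0.
Expanding, this is linear in t: (-14122)t + (275379) = 0.
So t = 39/2.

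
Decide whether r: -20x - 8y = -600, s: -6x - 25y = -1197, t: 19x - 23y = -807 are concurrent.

Yes

The three lines meet at one point iff the augmented coefficient matrix [aᵢ bᵢ cᵢ] has rank < 3, i.e. its determinant vanishes.
Here the determinant is 0.
It vanishes, so the lines are concurrent at (12, 45).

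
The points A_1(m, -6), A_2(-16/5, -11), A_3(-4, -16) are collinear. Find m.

-12/5

Collinearity: (A_1 − A_2) must be parallel to (A_3 − A_2) = (-4/5, -5).
Cross-multiplying the components: (m − (-16/5))·(-5) = (5)·(-4/5).
Solving gives m = -12/5.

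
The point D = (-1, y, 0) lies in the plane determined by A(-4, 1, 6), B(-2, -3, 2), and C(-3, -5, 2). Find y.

-5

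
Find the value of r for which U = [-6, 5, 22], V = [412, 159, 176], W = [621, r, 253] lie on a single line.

Direction UV = (418, 154, 154). From the x-coordinate of W, the parameter along the line is τ = (621 − (-6))/418 = 3/2.
Then r = 5 + 3/2·(154) = 236.

236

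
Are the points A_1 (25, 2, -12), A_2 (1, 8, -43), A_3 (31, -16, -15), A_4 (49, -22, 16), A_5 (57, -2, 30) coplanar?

The plane through A_1, A_2, A_3 has normal n = A_1A_2 × A_1A_3 = (-576, -258, 396) and equation n·P = -19668.
Checking the remaining points: n·A_4 = -16212, n·A_5 = -20436.
Since n·A_4 = -16212 ≠ -19668, A_4 is off the plane and the points are not all coplanar.

No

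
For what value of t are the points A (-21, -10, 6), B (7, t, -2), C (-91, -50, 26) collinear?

Collinearity requires AB × AC = 0; each component is linear in t.
The x-component gives (20)t + (-120) = 0, so t = 6.
The remaining components then also vanish.

6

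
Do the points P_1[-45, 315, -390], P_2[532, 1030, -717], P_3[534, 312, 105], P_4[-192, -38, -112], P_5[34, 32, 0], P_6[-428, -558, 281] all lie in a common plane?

No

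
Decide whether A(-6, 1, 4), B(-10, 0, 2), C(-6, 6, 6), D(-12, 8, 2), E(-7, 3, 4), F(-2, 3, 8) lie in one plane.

The plane through A, B, C has normal n = AB × AC = (8, 8, -20) and equation n·P = -120.
Checking the remaining points: n·D = -72, n·E = -112, n·F = -152.
Since n·D = -72 ≠ -120, D is off the plane and the points are not all coplanar.

No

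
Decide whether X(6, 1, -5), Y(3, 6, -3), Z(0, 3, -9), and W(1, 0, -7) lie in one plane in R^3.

No

A normal to the plane through X, Y, Z is n = XY × XZ = (-24, -24, 24).
The plane has equation n·P = -288. For W: n·W = -192.
-192 ≠ -288, so W is off the plane.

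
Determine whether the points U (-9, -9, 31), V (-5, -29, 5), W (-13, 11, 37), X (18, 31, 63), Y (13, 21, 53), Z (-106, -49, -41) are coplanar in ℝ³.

The plane through U, V, W has normal n = UV × UW = (400, 80, 0) and equation n·P = -4320.
Checking the remaining points: n·X = 9680, n·Y = 6880, n·Z = -46320.
Since n·X = 9680 ≠ -4320, X is off the plane and the points are not all coplanar.

No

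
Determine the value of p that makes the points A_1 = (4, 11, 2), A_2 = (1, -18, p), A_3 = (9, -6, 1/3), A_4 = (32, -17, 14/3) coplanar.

Normal to plane A_1A_3A_4: n = (-92, -60, 336); plane equation n·P = -356.
Requiring n·A_2 = -356: (336)p + (988) = -356.
So p = -4.

-4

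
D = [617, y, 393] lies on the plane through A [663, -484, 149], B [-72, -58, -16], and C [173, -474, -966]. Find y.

-388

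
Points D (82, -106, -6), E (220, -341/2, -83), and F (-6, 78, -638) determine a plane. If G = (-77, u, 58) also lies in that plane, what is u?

-53/2

A normal to the plane is n = DE × DF = (54932, 93992, 19716).
G lies in the plane iff n · DG = 0.
This gives (93992)u + (2490788) = 0, so u = -53/2.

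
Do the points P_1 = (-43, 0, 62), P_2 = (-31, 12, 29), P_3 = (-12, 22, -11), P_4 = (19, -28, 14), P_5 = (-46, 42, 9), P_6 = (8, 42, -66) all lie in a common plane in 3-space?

The plane through P_1, P_2, P_3 has normal n = P_1P_2 × P_1P_3 = (-150, -147, -108) and equation n·P = -246.
Checking the remaining points: n·P_4 = -246, n·P_5 = -246, n·P_6 = -246.
All equal -246, so all 6 points lie in one plane.

Yes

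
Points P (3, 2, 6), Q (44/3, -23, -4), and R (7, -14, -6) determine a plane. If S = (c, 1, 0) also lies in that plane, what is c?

0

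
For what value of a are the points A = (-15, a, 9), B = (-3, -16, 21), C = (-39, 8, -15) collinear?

Direction BC = (-36, 24, -36). From the x-coordinate of A, the parameter along the line is τ = (-15 − (-3))/(-36) = 1/3.
Then a = (-16) + 1/3·(24) = -8.

-8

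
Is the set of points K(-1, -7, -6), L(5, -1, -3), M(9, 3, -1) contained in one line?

KL = (6, 6, 3), KM = (10, 10, 5).
KL × KM = (0, 0, 0).
The cross product vanishes, so the three points are collinear.

Yes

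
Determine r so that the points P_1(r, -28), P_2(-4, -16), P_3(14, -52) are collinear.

The three points are collinear iff det[P_1P_2; P_1P_3] = 0.
This determinant is linear in r: (36)r + (-72) = 0, so r = 2.

2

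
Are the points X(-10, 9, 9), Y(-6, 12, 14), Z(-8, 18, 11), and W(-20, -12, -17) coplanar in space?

A normal to the plane through X, Y, Z is n = XY × XZ = (-39, 2, 30).
The plane has equation n·P = 678. For W: n·W = 246.
246 ≠ 678, so W is off the plane.

No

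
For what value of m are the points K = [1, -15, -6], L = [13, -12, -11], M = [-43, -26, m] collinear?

37/3

Direction KL = (12, 3, -5). From the x-coordinate of M, the parameter along the line is τ = (-43 − 1)/12 = -11/3.
Then m = (-6) + (-11/3)·(-5) = 37/3.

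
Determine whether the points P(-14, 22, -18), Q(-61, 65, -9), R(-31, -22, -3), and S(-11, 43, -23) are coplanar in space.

No

The four points are coplanar iff the 3×3 determinant with rows PQ, PR, PS is zero.
Rows: (-47, 43, 9), (-17, -44, 15), (3, 21, -5).
Expanding along the first row: (-47)(-95) − (43)(40) + (9)(-225) = 720.
Nonzero ⇒ not coplanar.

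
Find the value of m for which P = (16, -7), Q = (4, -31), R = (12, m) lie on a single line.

-15

Collinearity: (R − P) must be parallel to (Q − P) = (-12, -24).
Cross-multiplying the components: (m − (-7))·(-12) = (-4)·(-24).
Solving gives m = -15.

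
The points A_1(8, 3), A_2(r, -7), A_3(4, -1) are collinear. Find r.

-2

The three points are collinear iff det[A_1A_2; A_1A_3] = 0.
This determinant is linear in r: (-4)r + (-8) = 0, so r = -2.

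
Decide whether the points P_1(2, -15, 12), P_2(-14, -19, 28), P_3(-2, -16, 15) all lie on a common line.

No

P_1P_2 = (-16, -4, 16), P_1P_3 = (-4, -1, 3).
Comparing components 2 and 3: (-4)(3) − (16)(-1) = 4 ≠ 0, so P_1P_2 and P_1P_3 are not parallel and the points are not collinear.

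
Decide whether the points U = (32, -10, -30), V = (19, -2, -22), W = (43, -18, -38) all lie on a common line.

No

UV = (-13, 8, 8), UW = (11, -8, -8).
UV × UW = (0, -16, 16).
The cross product is nonzero, so the points do not lie on one line.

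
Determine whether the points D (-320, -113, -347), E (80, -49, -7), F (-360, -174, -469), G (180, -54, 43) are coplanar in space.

No

A normal to the plane through D, E, F is n = DE × DF = (12932, 35200, -21840).
The plane has equation n·P = -537360. For G: n·G = -512160.
-512160 ≠ -537360, so G is off the plane.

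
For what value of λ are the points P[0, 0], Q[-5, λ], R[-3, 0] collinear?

0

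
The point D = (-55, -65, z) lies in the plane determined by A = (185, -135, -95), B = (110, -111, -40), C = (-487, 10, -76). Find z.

35

Coplanarity requires AB · (AC × AD) = 0.
AB = (-75, 24, 55), AC = (-672, 145, 19); the triple product is linear in z with coefficient 5253 and constant term -183855.
Setting it to zero: z = 35.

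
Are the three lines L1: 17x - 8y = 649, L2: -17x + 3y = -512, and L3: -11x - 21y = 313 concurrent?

Intersecting L1 and L2: solving the 2×2 system gives (x, y) = (2149/85, -137/5).
Substitute into L3: (-11)(2149/85) + (-21)(-137/5) = 5054/17.
But L3 requires 313 ≠ 5054/17, so the three lines have no common point.

No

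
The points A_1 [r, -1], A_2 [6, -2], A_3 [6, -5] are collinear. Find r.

6

Collinearity: (A_1 − A_2) must be parallel to (A_3 − A_2) = (0, -3).
Cross-multiplying the components: (r − 6)·(-3) = (1)·(0).
Solving gives r = 6.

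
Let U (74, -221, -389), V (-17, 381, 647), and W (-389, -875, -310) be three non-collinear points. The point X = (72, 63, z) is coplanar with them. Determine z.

A normal to the plane is n = UV × UW = (725102, -472479, 338240).
X lies in the plane iff n · UX = 0.
This gives (338240)z + (-4058880) = 0, so z = 12.

12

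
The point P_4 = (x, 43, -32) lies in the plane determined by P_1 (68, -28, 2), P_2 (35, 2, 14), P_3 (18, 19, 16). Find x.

Coplanarity requires P_1P_2 · (P_1P_3 × P_1P_4) = 0.
P_1P_2 = (-33, 30, 12), P_1P_3 = (-50, 47, 14); the triple product is linear in x with coefficient -144 and constant term 1728.
Setting it to zero: x = 12.

12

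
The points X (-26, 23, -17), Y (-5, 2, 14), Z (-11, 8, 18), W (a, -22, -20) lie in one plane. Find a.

The points are coplanar iff XY · (XZ × XW) = 0.
Expanding, this is linear in a: (-270)a + (5130) = 0.
So a = 19.

19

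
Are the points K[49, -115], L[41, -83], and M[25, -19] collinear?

KL = (-8, 32), KM = (-24, 96).
det[KL; KM] = (-8)(96) − (32)(-24) = 0.
The determinant is zero, so the points are collinear.

Yes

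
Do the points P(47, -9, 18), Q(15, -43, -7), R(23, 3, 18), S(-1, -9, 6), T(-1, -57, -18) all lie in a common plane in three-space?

Yes

The plane through P, Q, R has normal n = PQ × PR = (300, 600, -1200) and equation n·X = -12900.
Checking the remaining points: n·S = -12900, n·T = -12900.
All equal -12900, so all 5 points lie in one plane.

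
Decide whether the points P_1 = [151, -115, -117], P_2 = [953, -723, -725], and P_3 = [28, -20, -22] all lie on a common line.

No

P_1P_2 = (802, -608, -608), P_1P_3 = (-123, 95, 95).
P_1P_2 × P_1P_3 = (0, -1406, 1406).
The cross product is nonzero, so the points do not lie on one line.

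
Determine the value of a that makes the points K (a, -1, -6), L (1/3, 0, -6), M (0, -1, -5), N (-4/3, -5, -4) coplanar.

Coplanarity ⇔ det[KL; KM; KN] = 0.
Expanding, this is linear in a: (-3)a + (0) = 0.
So a = 0.

0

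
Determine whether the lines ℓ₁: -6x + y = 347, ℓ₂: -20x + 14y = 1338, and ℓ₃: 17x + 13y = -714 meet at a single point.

The three lines meet at one point iff the augmented coefficient matrix [aᵢ bᵢ cᵢ] has rank < 3, i.e. its determinant vanishes.
Here the determinant is 0.
It vanishes, so the lines are concurrent at (-55, 17).

Yes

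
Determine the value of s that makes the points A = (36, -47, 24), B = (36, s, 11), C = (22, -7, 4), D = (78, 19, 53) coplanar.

Normal to plane ACD: n = (2480, -434, -2604); plane equation n·P = 47182.
Requiring n·B = 47182: (-434)s + (60636) = 47182.
So s = 31.

31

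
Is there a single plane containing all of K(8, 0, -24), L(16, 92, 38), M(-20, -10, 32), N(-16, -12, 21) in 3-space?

Yes

The four points are coplanar iff the 3×3 determinant with rows KL, KM, KN is zero.
Rows: (8, 92, 62), (-28, -10, 56), (-24, -12, 45).
Expanding along the first row: (8)(222) − (92)(84) + (62)(96) = 0.
Zero determinant ⇒ coplanar.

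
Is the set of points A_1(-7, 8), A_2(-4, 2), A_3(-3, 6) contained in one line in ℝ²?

A_1A_2 = (3, -6), A_1A_3 = (4, -2).
If collinear, A_1A_3 would be a scalar multiple of A_1A_2. But (3)·(-2) ≠ (-6)·(4) (difference 18), so they are not parallel; the points are not collinear.

No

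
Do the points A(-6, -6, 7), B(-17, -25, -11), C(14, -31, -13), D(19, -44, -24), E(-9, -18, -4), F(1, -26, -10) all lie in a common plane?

The plane through A, B, C has normal n = AB × AC = (-70, -580, 655) and equation n·P = 8485.
Checking the remaining points: n·D = 8470, n·E = 8450, n·F = 8460.
Since n·D = 8470 ≠ 8485, D is off the plane and the points are not all coplanar.

No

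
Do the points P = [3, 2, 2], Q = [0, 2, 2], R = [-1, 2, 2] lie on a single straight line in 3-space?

PQ = (-3, 0, 0), PR = (-4, 0, 0).
Each component of PR is 4/3 times the corresponding component of PQ, so PR = 4/3·PQ and the points are collinear.

Yes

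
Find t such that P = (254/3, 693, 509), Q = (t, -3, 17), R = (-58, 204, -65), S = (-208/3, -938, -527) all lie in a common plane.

2/3

Coplanarity ⇔ det[PQ; PR; PS] = 0.
Expanding, this is linear in t: (-429590)t + (859180/3) = 0.
So t = 2/3.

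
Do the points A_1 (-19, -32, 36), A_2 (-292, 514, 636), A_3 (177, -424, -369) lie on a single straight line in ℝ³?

A_1A_2 = (-273, 546, 600), A_1A_3 = (196, -392, -405).
A_1A_2 × A_1A_3 = (14070, 7035, 0).
The cross product is nonzero, so the points do not lie on one line.

No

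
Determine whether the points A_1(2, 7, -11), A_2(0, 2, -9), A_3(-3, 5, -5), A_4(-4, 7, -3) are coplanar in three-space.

No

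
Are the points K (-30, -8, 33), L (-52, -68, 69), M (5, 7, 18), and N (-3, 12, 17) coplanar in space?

Yes

A normal to the plane through K, L, M is n = KL × KM = (360, 930, 1770).
The plane has equation n·P = 40170. For N: n·N = 40170.
Equal, so N lies in the plane and all four are coplanar.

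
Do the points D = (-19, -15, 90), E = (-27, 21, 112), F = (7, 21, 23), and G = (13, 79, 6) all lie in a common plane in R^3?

No

The four points are coplanar iff the 3×3 determinant with rows DE, DF, DG is zero.
Rows: (-8, 36, 22), (26, 36, -67), (32, 94, -84).
Expanding along the first row: (-8)(3274) − (36)(-40) + (22)(1292) = 3672.
Nonzero ⇒ not coplanar.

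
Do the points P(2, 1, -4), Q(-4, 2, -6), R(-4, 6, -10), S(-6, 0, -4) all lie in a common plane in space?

No

With P as base: PQ = (-6, 1, -2), PR = (-6, 5, -6), PS = (-8, -1, 0).
PR × PS = (-6, 48, 46).
PQ · (PR × PS) = -8.
Since -8 ≠ 0, the four points are not coplanar.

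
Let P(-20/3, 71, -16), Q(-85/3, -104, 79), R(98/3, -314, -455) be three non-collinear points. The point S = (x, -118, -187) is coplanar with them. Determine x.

Coplanarity requires PQ · (PR × PS) = 0.
PQ = (-65/3, -175, 95), PR = (118/3, -385, -439); the triple product is linear in x with coefficient 113400 and constant term -756000.
Setting it to zero: x = 20/3.

20/3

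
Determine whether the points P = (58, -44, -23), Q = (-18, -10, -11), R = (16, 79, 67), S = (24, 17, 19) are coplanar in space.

The four points are coplanar iff the 3×3 determinant with rows PQ, PR, PS is zero.
Rows: (-76, 34, 12), (-42, 123, 90), (-34, 61, 42).
Expanding along the first row: (-76)(-324) − (34)(1296) + (12)(1620) = 0.
Zero determinant ⇒ coplanar.

Yes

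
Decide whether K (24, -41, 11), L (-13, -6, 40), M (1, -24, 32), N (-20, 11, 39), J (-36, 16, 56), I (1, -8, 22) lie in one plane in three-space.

The plane through K, L, M has normal n = KL × KM = (242, 110, 176) and equation n·P = 3234.
Checking the remaining points: n·N = 3234, n·J = 2904, n·I = 3234.
Since n·J = 2904 ≠ 3234, J is off the plane and the points are not all coplanar.

No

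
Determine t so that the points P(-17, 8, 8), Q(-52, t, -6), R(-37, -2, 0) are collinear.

Direction PR = (-20, -10, -8). From the x-coordinate of Q, the parameter along the line is τ = (-52 − (-17))/(-20) = 7/4.
Then t = 8 + 7/4·(-10) = -19/2.

-19/2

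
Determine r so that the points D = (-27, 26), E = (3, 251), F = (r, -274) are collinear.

-67

Collinearity: (F − D) must be parallel to (E − D) = (30, 225).
Cross-multiplying the components: (r − (-27))·(225) = (-300)·(30).
Solving gives r = -67.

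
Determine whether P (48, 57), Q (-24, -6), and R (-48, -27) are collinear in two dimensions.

PQ = (-72, -63), PR = (-96, -84).
det[PQ; PR] = (-72)(-84) − (-63)(-96) = 0.
The determinant is zero, so the points are collinear.

Yes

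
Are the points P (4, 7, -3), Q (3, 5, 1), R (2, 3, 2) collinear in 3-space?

No

PQ = (-1, -2, 4), PR = (-2, -4, 5).
PQ × PR = (6, -3, 0).
The cross product is nonzero, so the points do not lie on one line.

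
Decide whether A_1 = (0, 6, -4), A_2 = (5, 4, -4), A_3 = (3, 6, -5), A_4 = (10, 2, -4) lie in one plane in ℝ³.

The four points are coplanar iff the 3×3 determinant with rows A_1A_2, A_1A_3, A_1A_4 is zero.
Rows: (5, -2, 0), (3, 0, -1), (10, -4, 0).
Expanding along the first row: (5)(-4) − (-2)(10) + (0)(-12) = 0.
Zero determinant ⇒ coplanar.

Yes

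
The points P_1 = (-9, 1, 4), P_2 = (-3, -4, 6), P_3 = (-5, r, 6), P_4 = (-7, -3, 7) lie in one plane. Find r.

Coplanarity ⇔ det[P_1P_2; P_1P_3; P_1P_4] = 0.
Expanding, this is linear in r: (14)r + (42) = 0.
So r = -3.

-3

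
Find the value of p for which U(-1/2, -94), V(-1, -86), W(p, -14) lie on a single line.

-11/2

The three points are collinear iff det[UV; UW] = 0.
This determinant is linear in p: (-8)p + (-44) = 0, so p = -11/2.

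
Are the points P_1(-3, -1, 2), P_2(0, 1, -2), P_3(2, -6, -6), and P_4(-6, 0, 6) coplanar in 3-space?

No

A normal to the plane through P_1, P_2, P_3 is n = P_1P_2 × P_1P_3 = (-36, 4, -25).
The plane has equation n·P = 54. For P_4: n·P_4 = 66.
66 ≠ 54, so P_4 is off the plane.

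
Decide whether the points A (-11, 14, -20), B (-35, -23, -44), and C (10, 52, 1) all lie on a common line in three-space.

No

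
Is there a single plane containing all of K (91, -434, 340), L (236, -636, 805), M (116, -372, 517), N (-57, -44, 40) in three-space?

The four points are coplanar iff the 3×3 determinant with rows KL, KM, KN is zero.
Rows: (145, -202, 465), (25, 62, 177), (-148, 390, -300).
Expanding along the first row: (145)(-87630) − (-202)(18696) + (465)(18926) = -129168.
Nonzero ⇒ not coplanar.

No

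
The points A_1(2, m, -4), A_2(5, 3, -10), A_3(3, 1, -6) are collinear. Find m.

Direction A_2A_3 = (-2, -2, 4). From the x-coordinate of A_1, the parameter along the line is τ = (2 − 5)/(-2) = 3/2.
Then m = 3 + 3/2·(-2) = 0.

0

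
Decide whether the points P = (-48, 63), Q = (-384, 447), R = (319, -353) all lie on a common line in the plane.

No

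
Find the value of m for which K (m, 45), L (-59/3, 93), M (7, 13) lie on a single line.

Collinearity: (K − L) must be parallel to (M − L) = (80/3, -80).
Cross-multiplying the components: (m − (-59/3))·(-80) = (-48)·(80/3).
Solving gives m = -11/3.

-11/3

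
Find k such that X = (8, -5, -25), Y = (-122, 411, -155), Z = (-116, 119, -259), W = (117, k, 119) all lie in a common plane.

The points are coplanar iff XY · (XZ × XW) = 0.
Expanding, this is linear in k: (-14300)k + (-3818100) = 0.
So k = -267.

-267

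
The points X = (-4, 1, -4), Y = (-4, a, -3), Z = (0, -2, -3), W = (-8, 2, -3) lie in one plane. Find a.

The points are coplanar iff XY · (XZ × XW) = 0.
Expanding, this is linear in a: (-8)a + (0) = 0.
So a = 0.

0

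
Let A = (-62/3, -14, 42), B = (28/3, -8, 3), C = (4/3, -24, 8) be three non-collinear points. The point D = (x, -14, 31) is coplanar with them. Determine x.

Coplanarity requires AB · (AC × AD) = 0.
AB = (30, 6, -39), AC = (22, -10, -34); the triple product is linear in x with coefficient -594 and constant term -7524.
Setting it to zero: x = -38/3.

-38/3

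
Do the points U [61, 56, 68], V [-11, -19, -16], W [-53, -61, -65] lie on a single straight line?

No

UV = (-72, -75, -84), UW = (-114, -117, -133).
UV × UW = (147, 0, -126).
The cross product is nonzero, so the points do not lie on one line.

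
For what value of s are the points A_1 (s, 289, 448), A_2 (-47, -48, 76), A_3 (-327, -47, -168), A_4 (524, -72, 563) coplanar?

193

The points are coplanar iff A_1A_2 · (A_1A_3 × A_1A_4) = 0.
Expanding, this is linear in s: (5369)s + (-1036217) = 0.
So s = 193.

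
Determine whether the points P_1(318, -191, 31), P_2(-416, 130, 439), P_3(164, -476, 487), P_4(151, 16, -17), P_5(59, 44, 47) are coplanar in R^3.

Yes

The plane through P_1, P_2, P_3 has normal n = P_1P_2 × P_1P_3 = (262656, 271872, 258624) and equation n·P = 39614400.
Checking the remaining points: n·P_4 = 39614400, n·P_5 = 39614400.
All equal 39614400, so all 5 points lie in one plane.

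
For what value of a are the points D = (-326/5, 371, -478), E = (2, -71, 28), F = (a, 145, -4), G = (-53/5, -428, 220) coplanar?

The points are coplanar iff DE · (DF × DG) = 0.
Expanding, this is linear in a: (-95778)a + (17048484/5) = 0.
So a = 178/5.

178/5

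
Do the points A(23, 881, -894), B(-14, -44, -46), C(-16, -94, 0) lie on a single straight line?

No

AB = (-37, -925, 848), AC = (-39, -975, 894).
Comparing components 2 and 3: (-925)(894) − (848)(-975) = -150 ≠ 0, so AB and AC are not parallel and the points are not collinear.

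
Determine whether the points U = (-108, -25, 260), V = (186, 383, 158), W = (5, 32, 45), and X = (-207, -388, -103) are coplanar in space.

Yes

With U as base: UV = (294, 408, -102), UW = (113, 57, -215), UX = (-99, -363, -363).
UW × UX = (-98736, 62304, -35376).
UV · (UW × UX) = 0.
The scalar triple product vanishes, so the four points are coplanar.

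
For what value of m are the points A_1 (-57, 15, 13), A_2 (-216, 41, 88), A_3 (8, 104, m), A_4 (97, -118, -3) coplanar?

-70

The points are coplanar iff A_1A_2 · (A_1A_3 × A_1A_4) = 0.
Expanding, this is linear in m: (-17143)m + (-1200010) = 0.
So m = -70.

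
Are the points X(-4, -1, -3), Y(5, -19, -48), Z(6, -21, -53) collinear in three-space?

XY = (9, -18, -45), XZ = (10, -20, -50).
Each component of XZ is 10/9 times the corresponding component of XY, so XZ = 10/9·XY and the points are collinear.

Yes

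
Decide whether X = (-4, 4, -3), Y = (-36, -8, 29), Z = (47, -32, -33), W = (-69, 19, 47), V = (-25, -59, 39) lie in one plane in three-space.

Yes

The plane through X, Y, Z has normal n = XY × XZ = (1512, 672, 1764) and equation n·P = -8652.
Checking the remaining points: n·W = -8652, n·V = -8652.
All equal -8652, so all 5 points lie in one plane.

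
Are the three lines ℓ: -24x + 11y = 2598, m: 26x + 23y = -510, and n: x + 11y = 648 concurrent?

Yes

Intersecting ℓ and m: solving the 2×2 system gives (x, y) = (-78, 66).
Substitute into n: (1)(-78) + (11)(66) = 648.
This equals 648, so (-78, 66) lies on all three lines and they are concurrent.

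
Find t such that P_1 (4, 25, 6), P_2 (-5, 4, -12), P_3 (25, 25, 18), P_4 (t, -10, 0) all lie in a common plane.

31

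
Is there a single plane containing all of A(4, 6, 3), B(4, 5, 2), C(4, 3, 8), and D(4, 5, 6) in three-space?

With A as base: AB = (0, -1, -1), AC = (0, -3, 5), AD = (0, -1, 3).
AC × AD = (-4, 0, 0).
AB · (AC × AD) = 0.
The scalar triple product vanishes, so the four points are coplanar.

Yes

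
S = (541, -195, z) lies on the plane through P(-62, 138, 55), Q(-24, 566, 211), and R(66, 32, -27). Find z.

-266

Coplanarity requires PQ · (PR × PS) = 0.
PQ = (38, 428, 156), PR = (128, -106, -82); the triple product is linear in z with coefficient -58812 and constant term -15643992.
Setting it to zero: z = -266.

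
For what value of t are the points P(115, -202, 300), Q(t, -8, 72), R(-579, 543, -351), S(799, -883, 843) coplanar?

Normal to plane PRS: n = (-38796, -68442, -36966); plane equation n·X = -1726056.
Requiring n·Q = -1726056: (-38796)t + (-2114016) = -1726056.
So t = -10.

-10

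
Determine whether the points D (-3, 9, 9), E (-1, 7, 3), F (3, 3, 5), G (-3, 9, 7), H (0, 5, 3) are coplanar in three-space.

The plane through D, E, F has normal n = DE × DF = (-28, -28, 0) and equation n·P = -168.
Checking the remaining points: n·G = -168, n·H = -140.
Since n·H = -140 ≠ -168, H is off the plane and the points are not all coplanar.

No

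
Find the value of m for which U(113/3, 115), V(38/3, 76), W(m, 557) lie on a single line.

Collinearity: (W − U) must be parallel to (V − U) = (-25, -39).
Cross-multiplying the components: (m − 113/3)·(-39) = (442)·(-25).
Solving gives m = 321.

321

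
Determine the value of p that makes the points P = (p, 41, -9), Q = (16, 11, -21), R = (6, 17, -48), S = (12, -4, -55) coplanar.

8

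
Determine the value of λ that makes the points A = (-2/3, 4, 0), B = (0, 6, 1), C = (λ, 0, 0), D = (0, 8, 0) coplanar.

-4/3

Normal to plane ABD: n = (-4, 2/3, 4/3); plane equation n·P = 16/3.
Requiring n·C = 16/3: (-4)λ + (0) = 16/3.
So λ = -4/3.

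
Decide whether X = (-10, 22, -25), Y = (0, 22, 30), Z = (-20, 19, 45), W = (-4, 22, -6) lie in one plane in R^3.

No

The four points are coplanar iff the 3×3 determinant with rows XY, XZ, XW is zero.
Rows: (10, 0, 55), (-10, -3, 70), (6, 0, 19).
Expanding along the first row: (10)(-57) − (0)(-610) + (55)(18) = 420.
Nonzero ⇒ not coplanar.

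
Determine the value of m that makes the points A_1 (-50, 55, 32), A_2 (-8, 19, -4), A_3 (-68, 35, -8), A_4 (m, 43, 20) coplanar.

Normal to plane A_1A_2A_3: n = (720, 2328, -1488); plane equation n·P = 44424.
Requiring n·A_4 = 44424: (720)m + (70344) = 44424.
So m = -36.

-36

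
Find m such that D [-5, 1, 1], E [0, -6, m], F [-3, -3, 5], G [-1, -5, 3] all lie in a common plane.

2

Normal to plane DFG: n = (16, 12, 4); plane equation n·P = -64.
Requiring n·E = -64: (4)m + (-72) = -64.
So m = 2.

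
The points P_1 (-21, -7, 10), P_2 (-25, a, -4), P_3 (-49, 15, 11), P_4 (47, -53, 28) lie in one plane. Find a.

-9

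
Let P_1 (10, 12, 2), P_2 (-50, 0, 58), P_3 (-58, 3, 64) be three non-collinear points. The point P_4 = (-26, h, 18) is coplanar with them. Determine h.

The plane through P_1, P_2, P_3 has equation −240x − 88y − 276z = -4008.
Substituting P_4: (-88)h + (1272) = -4008, so h = 60.

60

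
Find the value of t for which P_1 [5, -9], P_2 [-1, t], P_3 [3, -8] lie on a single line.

-6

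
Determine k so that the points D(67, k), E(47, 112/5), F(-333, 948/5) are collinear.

68/5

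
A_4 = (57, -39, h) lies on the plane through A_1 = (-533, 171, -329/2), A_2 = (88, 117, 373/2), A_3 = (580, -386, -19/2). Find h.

11/2

Coplanarity requires A_1A_2 · (A_1A_3 × A_1A_4) = 0.
A_1A_2 = (621, -54, 351), A_1A_3 = (1113, -557, 155); the triple product is linear in h with coefficient -285795 and constant term 3143745/2.
Setting it to zero: h = 11/2.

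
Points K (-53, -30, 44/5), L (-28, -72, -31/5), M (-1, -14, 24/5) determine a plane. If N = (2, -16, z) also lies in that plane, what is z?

19/5

A normal to the plane is n = KL × KM = (408, -680, 2584).
N lies in the plane iff n · KN = 0.
This gives (2584)z + (-49096/5) = 0, so z = 19/5.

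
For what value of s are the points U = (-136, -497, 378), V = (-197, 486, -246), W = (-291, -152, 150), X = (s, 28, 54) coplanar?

Coplanarity ⇔ det[UV; UW; UX] = 0.
Expanding, this is linear in s: (-8844)s + (-274164) = 0.
So s = -31.

-31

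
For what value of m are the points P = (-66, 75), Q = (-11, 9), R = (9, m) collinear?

The three points are collinear iff det[PQ; PR] = 0.
This determinant is linear in m: (55)m + (825) = 0, so m = -15.

-15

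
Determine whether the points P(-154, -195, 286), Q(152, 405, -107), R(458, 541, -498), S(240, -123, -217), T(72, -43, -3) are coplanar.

Yes

The plane through P, Q, R has normal n = PQ × PR = (-181152, -612, -141984) and equation n·X = -12590676.
Checking the remaining points: n·S = -12590676, n·T = -12590676.
All equal -12590676, so all 5 points lie in one plane.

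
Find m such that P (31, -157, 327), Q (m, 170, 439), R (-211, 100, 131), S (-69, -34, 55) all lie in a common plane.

-309

Normal to plane PRS: n = (-45796, -46224, -4066); plane equation n·X = 4507910.
Requiring n·Q = 4507910: (-45796)m + (-9643054) = 4507910.
So m = -309.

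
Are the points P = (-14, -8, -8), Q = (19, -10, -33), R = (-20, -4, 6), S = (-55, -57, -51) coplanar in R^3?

No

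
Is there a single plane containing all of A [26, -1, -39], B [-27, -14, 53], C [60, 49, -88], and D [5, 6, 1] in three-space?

With A as base: AB = (-53, -13, 92), AC = (34, 50, -49), AD = (-21, 7, 40).
AC × AD = (2343, -331, 1288).
AB · (AC × AD) = -1380.
Since -1380 ≠ 0, the four points are not coplanar.

No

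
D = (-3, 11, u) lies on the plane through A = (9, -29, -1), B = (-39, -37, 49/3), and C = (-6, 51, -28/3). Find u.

-11/3

The plane through A, B, C has equation −1320x − 660y − 3960z = 11220.
Substituting D: (-3960)u + (-3300) = 11220, so u = -11/3.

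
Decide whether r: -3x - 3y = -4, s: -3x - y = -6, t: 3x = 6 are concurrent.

The three lines meet at one point iff the augmented coefficient matrix [aᵢ bᵢ cᵢ] has rank < 3, i.e. its determinant vanishes.
Here the determinant is 6.
Nonzero, so no common point exists.

No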